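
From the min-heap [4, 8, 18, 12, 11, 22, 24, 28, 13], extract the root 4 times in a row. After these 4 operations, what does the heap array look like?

[13, 22, 18, 28, 24]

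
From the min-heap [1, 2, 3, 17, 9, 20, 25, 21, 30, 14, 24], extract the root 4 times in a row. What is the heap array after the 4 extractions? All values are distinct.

[14, 17, 20, 21, 30, 24, 25]

extract-min #1 returns 1:
  remove root 1; move last element 24 to root → [24, 2, 3, 17, 9, 20, 25, 21, 30, 14]
  24 vs smaller child 2 at index 1, swap → [2, 24, 3, 17, 9, 20, 25, 21, 30, 14]
  24 vs smaller child 9 at index 4, swap → [2, 9, 3, 17, 24, 20, 25, 21, 30, 14]
  24 vs only child 14 at index 9, swap → [2, 9, 3, 17, 14, 20, 25, 21, 30, 24]
extract-min #2 returns 2:
  remove root 2; move last element 24 to root → [24, 9, 3, 17, 14, 20, 25, 21, 30]
  24 vs smaller child 3 at index 2, swap → [3, 9, 24, 17, 14, 20, 25, 21, 30]
  24 vs smaller child 20 at index 5, swap → [3, 9, 20, 17, 14, 24, 25, 21, 30]
extract-min #3 returns 3:
  remove root 3; move last element 30 to root → [30, 9, 20, 17, 14, 24, 25, 21]
  30 vs smaller child 9 at index 1, swap → [9, 30, 20, 17, 14, 24, 25, 21]
  30 vs smaller child 14 at index 4, swap → [9, 14, 20, 17, 30, 24, 25, 21]
extract-min #4 returns 9:
  remove root 9; move last element 21 to root → [21, 14, 20, 17, 30, 24, 25]
  21 vs smaller child 14 at index 1, swap → [14, 21, 20, 17, 30, 24, 25]
  21 vs smaller child 17 at index 3, swap → [14, 17, 20, 21, 30, 24, 25]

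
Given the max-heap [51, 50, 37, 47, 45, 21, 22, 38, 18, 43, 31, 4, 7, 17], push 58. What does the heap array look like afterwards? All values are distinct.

append 58 at index 14 → [51, 50, 37, 47, 45, 21, 22, 38, 18, 43, 31, 4, 7, 17, 58]
58 > parent 22 at index 6, swap → [51, 50, 37, 47, 45, 21, 58, 38, 18, 43, 31, 4, 7, 17, 22]
58 > parent 37 at index 2, swap → [51, 50, 58, 47, 45, 21, 37, 38, 18, 43, 31, 4, 7, 17, 22]
58 > parent 51 at index 0, swap → [58, 50, 51, 47, 45, 21, 37, 38, 18, 43, 31, 4, 7, 17, 22]

[58, 50, 51, 47, 45, 21, 37, 38, 18, 43, 31, 4, 7, 17, 22]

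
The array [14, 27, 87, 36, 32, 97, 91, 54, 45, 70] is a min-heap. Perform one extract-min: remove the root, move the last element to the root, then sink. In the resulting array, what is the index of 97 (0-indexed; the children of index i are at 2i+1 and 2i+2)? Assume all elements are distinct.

5

remove root 14; move last element 70 to root → [70, 27, 87, 36, 32, 97, 91, 54, 45]
70 vs smaller child 27 at index 1, swap → [27, 70, 87, 36, 32, 97, 91, 54, 45]
70 vs smaller child 32 at index 4, swap → [27, 32, 87, 36, 70, 97, 91, 54, 45]
resulting array: [27, 32, 87, 36, 70, 97, 91, 54, 45]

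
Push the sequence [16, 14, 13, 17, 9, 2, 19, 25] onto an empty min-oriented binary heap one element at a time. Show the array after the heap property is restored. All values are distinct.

[2, 13, 9, 17, 16, 14, 19, 25]

Insert 16:
  append 16 at index 0 → [16] (no swap needed)
Insert 14:
  append 14 at index 1 → [16, 14]
  14 < parent 16 at index 0, swap → [14, 16]
Insert 13:
  append 13 at index 2 → [14, 16, 13]
  13 < parent 14 at index 0, swap → [13, 16, 14]
Insert 17:
  append 17 at index 3 → [13, 16, 14, 17] (no swap needed)
Insert 9:
  append 9 at index 4 → [13, 16, 14, 17, 9]
  9 < parent 16 at index 1, swap → [13, 9, 14, 17, 16]
  9 < parent 13 at index 0, swap → [9, 13, 14, 17, 16]
Insert 2:
  append 2 at index 5 → [9, 13, 14, 17, 16, 2]
  2 < parent 14 at index 2, swap → [9, 13, 2, 17, 16, 14]
  2 < parent 9 at index 0, swap → [2, 13, 9, 17, 16, 14]
Insert 19:
  append 19 at index 6 → [2, 13, 9, 17, 16, 14, 19] (no swap needed)
Insert 25:
  append 25 at index 7 → [2, 13, 9, 17, 16, 14, 19, 25] (no swap needed)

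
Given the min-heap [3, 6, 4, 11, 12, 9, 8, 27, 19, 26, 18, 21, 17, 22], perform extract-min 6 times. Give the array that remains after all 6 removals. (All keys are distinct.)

[12, 17, 18, 19, 26, 21, 22, 27]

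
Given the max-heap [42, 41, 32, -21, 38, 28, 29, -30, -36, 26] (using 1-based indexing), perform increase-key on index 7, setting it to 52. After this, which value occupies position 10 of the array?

26

set index 7 from 29 to 52 → [42, 41, 32, -21, 38, 28, 52, -30, -36, 26]
52 > parent 32 at index 3, swap → [42, 41, 52, -21, 38, 28, 32, -30, -36, 26]
52 > parent 42 at index 1, swap → [52, 41, 42, -21, 38, 28, 32, -30, -36, 26]
resulting array: [52, 41, 42, -21, 38, 28, 32, -30, -36, 26]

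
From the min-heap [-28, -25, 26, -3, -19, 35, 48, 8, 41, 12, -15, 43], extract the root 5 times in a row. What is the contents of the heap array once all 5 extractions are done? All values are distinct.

[8, 12, 26, 41, 43, 35, 48]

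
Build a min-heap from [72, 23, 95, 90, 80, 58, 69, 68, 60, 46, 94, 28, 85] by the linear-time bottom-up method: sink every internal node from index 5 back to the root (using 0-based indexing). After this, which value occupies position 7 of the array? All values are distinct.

68

sift down from index 5:
  58 vs smaller child 28 at index 11, swap → [72, 23, 95, 90, 80, 28, 69, 68, 60, 46, 94, 58, 85]
sift down from index 4:
  80 vs smaller child 46 at index 9, swap → [72, 23, 95, 90, 46, 28, 69, 68, 60, 80, 94, 58, 85]
sift down from index 3:
  90 vs smaller child 60 at index 8, swap → [72, 23, 95, 60, 46, 28, 69, 68, 90, 80, 94, 58, 85]
sift down from index 2:
  95 vs smaller child 28 at index 5, swap → [72, 23, 28, 60, 46, 95, 69, 68, 90, 80, 94, 58, 85]
  95 vs smaller child 58 at index 11, swap → [72, 23, 28, 60, 46, 58, 69, 68, 90, 80, 94, 95, 85]
sift down from index 1: already satisfies heap property
sift down from index 0:
  72 vs smaller child 23 at index 1, swap → [23, 72, 28, 60, 46, 58, 69, 68, 90, 80, 94, 95, 85]
  72 vs smaller child 46 at index 4, swap → [23, 46, 28, 60, 72, 58, 69, 68, 90, 80, 94, 95, 85]
resulting array: [23, 46, 28, 60, 72, 58, 69, 68, 90, 80, 94, 95, 85]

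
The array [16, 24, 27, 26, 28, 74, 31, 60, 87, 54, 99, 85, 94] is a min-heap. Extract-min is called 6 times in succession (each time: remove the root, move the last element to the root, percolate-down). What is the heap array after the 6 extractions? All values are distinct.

extract-min #1 returns 16:
  remove root 16; move last element 94 to root → [94, 24, 27, 26, 28, 74, 31, 60, 87, 54, 99, 85]
  94 vs smaller child 24 at index 1, swap → [24, 94, 27, 26, 28, 74, 31, 60, 87, 54, 99, 85]
  94 vs smaller child 26 at index 3, swap → [24, 26, 27, 94, 28, 74, 31, 60, 87, 54, 99, 85]
  94 vs smaller child 60 at index 7, swap → [24, 26, 27, 60, 28, 74, 31, 94, 87, 54, 99, 85]
extract-min #2 returns 24:
  remove root 24; move last element 85 to root → [85, 26, 27, 60, 28, 74, 31, 94, 87, 54, 99]
  85 vs smaller child 26 at index 1, swap → [26, 85, 27, 60, 28, 74, 31, 94, 87, 54, 99]
  85 vs smaller child 28 at index 4, swap → [26, 28, 27, 60, 85, 74, 31, 94, 87, 54, 99]
  85 vs smaller child 54 at index 9, swap → [26, 28, 27, 60, 54, 74, 31, 94, 87, 85, 99]
extract-min #3 returns 26:
  remove root 26; move last element 99 to root → [99, 28, 27, 60, 54, 74, 31, 94, 87, 85]
  99 vs smaller child 27 at index 2, swap → [27, 28, 99, 60, 54, 74, 31, 94, 87, 85]
  99 vs smaller child 31 at index 6, swap → [27, 28, 31, 60, 54, 74, 99, 94, 87, 85]
extract-min #4 returns 27:
  remove root 27; move last element 85 to root → [85, 28, 31, 60, 54, 74, 99, 94, 87]
  85 vs smaller child 28 at index 1, swap → [28, 85, 31, 60, 54, 74, 99, 94, 87]
  85 vs smaller child 54 at index 4, swap → [28, 54, 31, 60, 85, 74, 99, 94, 87]
extract-min #5 returns 28:
  remove root 28; move last element 87 to root → [87, 54, 31, 60, 85, 74, 99, 94]
  87 vs smaller child 31 at index 2, swap → [31, 54, 87, 60, 85, 74, 99, 94]
  87 vs smaller child 74 at index 5, swap → [31, 54, 74, 60, 85, 87, 99, 94]
extract-min #6 returns 31:
  remove root 31; move last element 94 to root → [94, 54, 74, 60, 85, 87, 99]
  94 vs smaller child 54 at index 1, swap → [54, 94, 74, 60, 85, 87, 99]
  94 vs smaller child 60 at index 3, swap → [54, 60, 74, 94, 85, 87, 99]

[54, 60, 74, 94, 85, 87, 99]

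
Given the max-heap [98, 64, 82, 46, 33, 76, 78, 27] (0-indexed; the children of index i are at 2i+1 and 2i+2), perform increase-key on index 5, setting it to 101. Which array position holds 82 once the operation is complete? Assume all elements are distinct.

set index 5 from 76 to 101 → [98, 64, 82, 46, 33, 101, 78, 27]
101 > parent 82 at index 2, swap → [98, 64, 101, 46, 33, 82, 78, 27]
101 > parent 98 at index 0, swap → [101, 64, 98, 46, 33, 82, 78, 27]
resulting array: [101, 64, 98, 46, 33, 82, 78, 27]

5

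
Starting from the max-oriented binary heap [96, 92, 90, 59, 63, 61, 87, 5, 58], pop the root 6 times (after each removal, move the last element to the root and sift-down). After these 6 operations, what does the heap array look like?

extract-max #1 returns 96:
  remove root 96; move last element 58 to root → [58, 92, 90, 59, 63, 61, 87, 5]
  58 vs larger child 92 at index 1, swap → [92, 58, 90, 59, 63, 61, 87, 5]
  58 vs larger child 63 at index 4, swap → [92, 63, 90, 59, 58, 61, 87, 5]
extract-max #2 returns 92:
  remove root 92; move last element 5 to root → [5, 63, 90, 59, 58, 61, 87]
  5 vs larger child 90 at index 2, swap → [90, 63, 5, 59, 58, 61, 87]
  5 vs larger child 87 at index 6, swap → [90, 63, 87, 59, 58, 61, 5]
extract-max #3 returns 90:
  remove root 90; move last element 5 to root → [5, 63, 87, 59, 58, 61]
  5 vs larger child 87 at index 2, swap → [87, 63, 5, 59, 58, 61]
  5 vs only child 61 at index 5, swap → [87, 63, 61, 59, 58, 5]
extract-max #4 returns 87:
  remove root 87; move last element 5 to root → [5, 63, 61, 59, 58]
  5 vs larger child 63 at index 1, swap → [63, 5, 61, 59, 58]
  5 vs larger child 59 at index 3, swap → [63, 59, 61, 5, 58]
extract-max #5 returns 63:
  remove root 63; move last element 58 to root → [58, 59, 61, 5]
  58 vs larger child 61 at index 2, swap → [61, 59, 58, 5]
extract-max #6 returns 61:
  remove root 61; move last element 5 to root → [5, 59, 58]
  5 vs larger child 59 at index 1, swap → [59, 5, 58]

[59, 5, 58]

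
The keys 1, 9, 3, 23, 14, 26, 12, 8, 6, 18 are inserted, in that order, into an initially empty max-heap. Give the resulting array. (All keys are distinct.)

[26, 18, 23, 8, 14, 3, 12, 1, 6, 9]

Insert 1:
  append 1 at index 0 → [1] (no swap needed)
Insert 9:
  append 9 at index 1 → [1, 9]
  9 > parent 1 at index 0, swap → [9, 1]
Insert 3:
  append 3 at index 2 → [9, 1, 3] (no swap needed)
Insert 23:
  append 23 at index 3 → [9, 1, 3, 23]
  23 > parent 1 at index 1, swap → [9, 23, 3, 1]
  23 > parent 9 at index 0, swap → [23, 9, 3, 1]
Insert 14:
  append 14 at index 4 → [23, 9, 3, 1, 14]
  14 > parent 9 at index 1, swap → [23, 14, 3, 1, 9]
Insert 26:
  append 26 at index 5 → [23, 14, 3, 1, 9, 26]
  26 > parent 3 at index 2, swap → [23, 14, 26, 1, 9, 3]
  26 > parent 23 at index 0, swap → [26, 14, 23, 1, 9, 3]
Insert 12:
  append 12 at index 6 → [26, 14, 23, 1, 9, 3, 12] (no swap needed)
Insert 8:
  append 8 at index 7 → [26, 14, 23, 1, 9, 3, 12, 8]
  8 > parent 1 at index 3, swap → [26, 14, 23, 8, 9, 3, 12, 1]
Insert 6:
  append 6 at index 8 → [26, 14, 23, 8, 9, 3, 12, 1, 6] (no swap needed)
Insert 18:
  append 18 at index 9 → [26, 14, 23, 8, 9, 3, 12, 1, 6, 18]
  18 > parent 9 at index 4, swap → [26, 14, 23, 8, 18, 3, 12, 1, 6, 9]
  18 > parent 14 at index 1, swap → [26, 18, 23, 8, 14, 3, 12, 1, 6, 9]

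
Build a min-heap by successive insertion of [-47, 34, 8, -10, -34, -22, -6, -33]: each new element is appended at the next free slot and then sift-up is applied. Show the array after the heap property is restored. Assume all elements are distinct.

[-47, -34, -22, -33, -10, 8, -6, 34]

Insert -47:
  append -47 at index 0 → [-47] (no swap needed)
Insert 34:
  append 34 at index 1 → [-47, 34] (no swap needed)
Insert 8:
  append 8 at index 2 → [-47, 34, 8] (no swap needed)
Insert -10:
  append -10 at index 3 → [-47, 34, 8, -10]
  -10 < parent 34 at index 1, swap → [-47, -10, 8, 34]
Insert -34:
  append -34 at index 4 → [-47, -10, 8, 34, -34]
  -34 < parent -10 at index 1, swap → [-47, -34, 8, 34, -10]
Insert -22:
  append -22 at index 5 → [-47, -34, 8, 34, -10, -22]
  -22 < parent 8 at index 2, swap → [-47, -34, -22, 34, -10, 8]
Insert -6:
  append -6 at index 6 → [-47, -34, -22, 34, -10, 8, -6] (no swap needed)
Insert -33:
  append -33 at index 7 → [-47, -34, -22, 34, -10, 8, -6, -33]
  -33 < parent 34 at index 3, swap → [-47, -34, -22, -33, -10, 8, -6, 34]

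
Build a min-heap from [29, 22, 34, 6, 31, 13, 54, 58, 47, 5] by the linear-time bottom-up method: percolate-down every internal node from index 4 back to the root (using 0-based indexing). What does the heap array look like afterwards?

sift down from index 4:
  31 vs only child 5 at index 9, swap → [29, 22, 34, 6, 5, 13, 54, 58, 47, 31]
sift down from index 3: already satisfies heap property
sift down from index 2:
  34 vs smaller child 13 at index 5, swap → [29, 22, 13, 6, 5, 34, 54, 58, 47, 31]
sift down from index 1:
  22 vs smaller child 5 at index 4, swap → [29, 5, 13, 6, 22, 34, 54, 58, 47, 31]
sift down from index 0:
  29 vs smaller child 5 at index 1, swap → [5, 29, 13, 6, 22, 34, 54, 58, 47, 31]
  29 vs smaller child 6 at index 3, swap → [5, 6, 13, 29, 22, 34, 54, 58, 47, 31]

[5, 6, 13, 29, 22, 34, 54, 58, 47, 31]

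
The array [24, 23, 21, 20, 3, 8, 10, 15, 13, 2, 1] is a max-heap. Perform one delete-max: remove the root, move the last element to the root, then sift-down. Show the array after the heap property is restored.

[23, 20, 21, 15, 3, 8, 10, 1, 13, 2]

remove root 24; move last element 1 to root → [1, 23, 21, 20, 3, 8, 10, 15, 13, 2]
1 vs larger child 23 at index 1, swap → [23, 1, 21, 20, 3, 8, 10, 15, 13, 2]
1 vs larger child 20 at index 3, swap → [23, 20, 21, 1, 3, 8, 10, 15, 13, 2]
1 vs larger child 15 at index 7, swap → [23, 20, 21, 15, 3, 8, 10, 1, 13, 2]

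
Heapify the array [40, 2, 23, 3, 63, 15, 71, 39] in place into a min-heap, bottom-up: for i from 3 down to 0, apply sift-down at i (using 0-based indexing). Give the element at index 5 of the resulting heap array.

sift down from index 3: already satisfies heap property
sift down from index 2:
  23 vs smaller child 15 at index 5, swap → [40, 2, 15, 3, 63, 23, 71, 39]
sift down from index 1: already satisfies heap property
sift down from index 0:
  40 vs smaller child 2 at index 1, swap → [2, 40, 15, 3, 63, 23, 71, 39]
  40 vs smaller child 3 at index 3, swap → [2, 3, 15, 40, 63, 23, 71, 39]
  40 vs only child 39 at index 7, swap → [2, 3, 15, 39, 63, 23, 71, 40]
resulting array: [2, 3, 15, 39, 63, 23, 71, 40]

23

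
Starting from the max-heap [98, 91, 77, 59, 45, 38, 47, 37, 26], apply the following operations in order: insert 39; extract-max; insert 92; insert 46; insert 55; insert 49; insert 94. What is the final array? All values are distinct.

[94, 91, 92, 39, 59, 55, 77, 37, 26, 45, 46, 38, 49, 47]

insert 39:
  append 39 at index 9 → [98, 91, 77, 59, 45, 38, 47, 37, 26, 39] (no swap needed)
extract-max → returns 98:
  remove root 98; move last element 39 to root → [39, 91, 77, 59, 45, 38, 47, 37, 26]
  39 vs larger child 91 at index 1, swap → [91, 39, 77, 59, 45, 38, 47, 37, 26]
  39 vs larger child 59 at index 3, swap → [91, 59, 77, 39, 45, 38, 47, 37, 26]
insert 92:
  append 92 at index 9 → [91, 59, 77, 39, 45, 38, 47, 37, 26, 92]
  92 > parent 45 at index 4, swap → [91, 59, 77, 39, 92, 38, 47, 37, 26, 45]
  92 > parent 59 at index 1, swap → [91, 92, 77, 39, 59, 38, 47, 37, 26, 45]
  92 > parent 91 at index 0, swap → [92, 91, 77, 39, 59, 38, 47, 37, 26, 45]
insert 46:
  append 46 at index 10 → [92, 91, 77, 39, 59, 38, 47, 37, 26, 45, 46] (no swap needed)
insert 55:
  append 55 at index 11 → [92, 91, 77, 39, 59, 38, 47, 37, 26, 45, 46, 55]
  55 > parent 38 at index 5, swap → [92, 91, 77, 39, 59, 55, 47, 37, 26, 45, 46, 38]
insert 49:
  append 49 at index 12 → [92, 91, 77, 39, 59, 55, 47, 37, 26, 45, 46, 38, 49] (no swap needed)
insert 94:
  append 94 at index 13 → [92, 91, 77, 39, 59, 55, 47, 37, 26, 45, 46, 38, 49, 94]
  94 > parent 47 at index 6, swap → [92, 91, 77, 39, 59, 55, 94, 37, 26, 45, 46, 38, 49, 47]
  94 > parent 77 at index 2, swap → [92, 91, 94, 39, 59, 55, 77, 37, 26, 45, 46, 38, 49, 47]
  94 > parent 92 at index 0, swap → [94, 91, 92, 39, 59, 55, 77, 37, 26, 45, 46, 38, 49, 47]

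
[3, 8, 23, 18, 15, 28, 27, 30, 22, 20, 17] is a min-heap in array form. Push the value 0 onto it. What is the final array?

append 0 at index 11 → [3, 8, 23, 18, 15, 28, 27, 30, 22, 20, 17, 0]
0 < parent 28 at index 5, swap → [3, 8, 23, 18, 15, 0, 27, 30, 22, 20, 17, 28]
0 < parent 23 at index 2, swap → [3, 8, 0, 18, 15, 23, 27, 30, 22, 20, 17, 28]
0 < parent 3 at index 0, swap → [0, 8, 3, 18, 15, 23, 27, 30, 22, 20, 17, 28]

[0, 8, 3, 18, 15, 23, 27, 30, 22, 20, 17, 28]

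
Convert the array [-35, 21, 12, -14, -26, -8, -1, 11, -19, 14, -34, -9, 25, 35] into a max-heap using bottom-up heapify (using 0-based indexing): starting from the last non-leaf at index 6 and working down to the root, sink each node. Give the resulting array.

[35, 21, 25, 11, 14, -8, 12, -14, -19, -26, -34, -9, -35, -1]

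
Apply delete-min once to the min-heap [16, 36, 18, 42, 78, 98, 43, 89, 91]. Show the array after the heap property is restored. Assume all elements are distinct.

remove root 16; move last element 91 to root → [91, 36, 18, 42, 78, 98, 43, 89]
91 vs smaller child 18 at index 2, swap → [18, 36, 91, 42, 78, 98, 43, 89]
91 vs smaller child 43 at index 6, swap → [18, 36, 43, 42, 78, 98, 91, 89]

[18, 36, 43, 42, 78, 98, 91, 89]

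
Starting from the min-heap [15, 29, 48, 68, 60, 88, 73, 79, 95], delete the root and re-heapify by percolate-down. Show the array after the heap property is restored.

[29, 60, 48, 68, 95, 88, 73, 79]

remove root 15; move last element 95 to root → [95, 29, 48, 68, 60, 88, 73, 79]
95 vs smaller child 29 at index 1, swap → [29, 95, 48, 68, 60, 88, 73, 79]
95 vs smaller child 60 at index 4, swap → [29, 60, 48, 68, 95, 88, 73, 79]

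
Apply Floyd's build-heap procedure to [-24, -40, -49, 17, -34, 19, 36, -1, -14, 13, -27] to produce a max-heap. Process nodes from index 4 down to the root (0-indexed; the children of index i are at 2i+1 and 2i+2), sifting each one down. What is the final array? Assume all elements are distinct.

[36, 17, 19, -1, 13, -24, -49, -40, -14, -34, -27]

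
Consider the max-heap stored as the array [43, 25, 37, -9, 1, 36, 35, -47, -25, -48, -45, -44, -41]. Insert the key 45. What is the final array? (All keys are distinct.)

append 45 at index 13 → [43, 25, 37, -9, 1, 36, 35, -47, -25, -48, -45, -44, -41, 45]
45 > parent 35 at index 6, swap → [43, 25, 37, -9, 1, 36, 45, -47, -25, -48, -45, -44, -41, 35]
45 > parent 37 at index 2, swap → [43, 25, 45, -9, 1, 36, 37, -47, -25, -48, -45, -44, -41, 35]
45 > parent 43 at index 0, swap → [45, 25, 43, -9, 1, 36, 37, -47, -25, -48, -45, -44, -41, 35]

[45, 25, 43, -9, 1, 36, 37, -47, -25, -48, -45, -44, -41, 35]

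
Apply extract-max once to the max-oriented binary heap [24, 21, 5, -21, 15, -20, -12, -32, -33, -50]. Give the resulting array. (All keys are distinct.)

[21, 15, 5, -21, -50, -20, -12, -32, -33]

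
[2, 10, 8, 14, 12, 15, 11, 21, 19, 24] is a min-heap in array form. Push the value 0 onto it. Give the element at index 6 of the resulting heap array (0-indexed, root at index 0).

append 0 at index 10 → [2, 10, 8, 14, 12, 15, 11, 21, 19, 24, 0]
0 < parent 12 at index 4, swap → [2, 10, 8, 14, 0, 15, 11, 21, 19, 24, 12]
0 < parent 10 at index 1, swap → [2, 0, 8, 14, 10, 15, 11, 21, 19, 24, 12]
0 < parent 2 at index 0, swap → [0, 2, 8, 14, 10, 15, 11, 21, 19, 24, 12]
resulting array: [0, 2, 8, 14, 10, 15, 11, 21, 19, 24, 12]

11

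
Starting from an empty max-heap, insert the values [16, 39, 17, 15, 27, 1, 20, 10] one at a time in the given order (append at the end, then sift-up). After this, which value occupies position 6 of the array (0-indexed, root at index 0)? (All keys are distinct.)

17

Insert 16:
  append 16 at index 0 → [16] (no swap needed)
Insert 39:
  append 39 at index 1 → [16, 39]
  39 > parent 16 at index 0, swap → [39, 16]
Insert 17:
  append 17 at index 2 → [39, 16, 17] (no swap needed)
Insert 15:
  append 15 at index 3 → [39, 16, 17, 15] (no swap needed)
Insert 27:
  append 27 at index 4 → [39, 16, 17, 15, 27]
  27 > parent 16 at index 1, swap → [39, 27, 17, 15, 16]
Insert 1:
  append 1 at index 5 → [39, 27, 17, 15, 16, 1] (no swap needed)
Insert 20:
  append 20 at index 6 → [39, 27, 17, 15, 16, 1, 20]
  20 > parent 17 at index 2, swap → [39, 27, 20, 15, 16, 1, 17]
Insert 10:
  append 10 at index 7 → [39, 27, 20, 15, 16, 1, 17, 10] (no swap needed)
resulting array: [39, 27, 20, 15, 16, 1, 17, 10]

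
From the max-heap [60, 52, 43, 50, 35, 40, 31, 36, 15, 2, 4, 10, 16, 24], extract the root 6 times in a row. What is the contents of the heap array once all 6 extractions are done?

extract-max #1 returns 60:
  remove root 60; move last element 24 to root → [24, 52, 43, 50, 35, 40, 31, 36, 15, 2, 4, 10, 16]
  24 vs larger child 52 at index 1, swap → [52, 24, 43, 50, 35, 40, 31, 36, 15, 2, 4, 10, 16]
  24 vs larger child 50 at index 3, swap → [52, 50, 43, 24, 35, 40, 31, 36, 15, 2, 4, 10, 16]
  24 vs larger child 36 at index 7, swap → [52, 50, 43, 36, 35, 40, 31, 24, 15, 2, 4, 10, 16]
extract-max #2 returns 52:
  remove root 52; move last element 16 to root → [16, 50, 43, 36, 35, 40, 31, 24, 15, 2, 4, 10]
  16 vs larger child 50 at index 1, swap → [50, 16, 43, 36, 35, 40, 31, 24, 15, 2, 4, 10]
  16 vs larger child 36 at index 3, swap → [50, 36, 43, 16, 35, 40, 31, 24, 15, 2, 4, 10]
  16 vs larger child 24 at index 7, swap → [50, 36, 43, 24, 35, 40, 31, 16, 15, 2, 4, 10]
extract-max #3 returns 50:
  remove root 50; move last element 10 to root → [10, 36, 43, 24, 35, 40, 31, 16, 15, 2, 4]
  10 vs larger child 43 at index 2, swap → [43, 36, 10, 24, 35, 40, 31, 16, 15, 2, 4]
  10 vs larger child 40 at index 5, swap → [43, 36, 40, 24, 35, 10, 31, 16, 15, 2, 4]
extract-max #4 returns 43:
  remove root 43; move last element 4 to root → [4, 36, 40, 24, 35, 10, 31, 16, 15, 2]
  4 vs larger child 40 at index 2, swap → [40, 36, 4, 24, 35, 10, 31, 16, 15, 2]
  4 vs larger child 31 at index 6, swap → [40, 36, 31, 24, 35, 10, 4, 16, 15, 2]
extract-max #5 returns 40:
  remove root 40; move last element 2 to root → [2, 36, 31, 24, 35, 10, 4, 16, 15]
  2 vs larger child 36 at index 1, swap → [36, 2, 31, 24, 35, 10, 4, 16, 15]
  2 vs larger child 35 at index 4, swap → [36, 35, 31, 24, 2, 10, 4, 16, 15]
extract-max #6 returns 36:
  remove root 36; move last element 15 to root → [15, 35, 31, 24, 2, 10, 4, 16]
  15 vs larger child 35 at index 1, swap → [35, 15, 31, 24, 2, 10, 4, 16]
  15 vs larger child 24 at index 3, swap → [35, 24, 31, 15, 2, 10, 4, 16]
  15 vs only child 16 at index 7, swap → [35, 24, 31, 16, 2, 10, 4, 15]

[35, 24, 31, 16, 2, 10, 4, 15]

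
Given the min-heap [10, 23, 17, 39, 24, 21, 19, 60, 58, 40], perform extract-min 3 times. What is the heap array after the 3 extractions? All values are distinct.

extract-min #1 returns 10:
  remove root 10; move last element 40 to root → [40, 23, 17, 39, 24, 21, 19, 60, 58]
  40 vs smaller child 17 at index 2, swap → [17, 23, 40, 39, 24, 21, 19, 60, 58]
  40 vs smaller child 19 at index 6, swap → [17, 23, 19, 39, 24, 21, 40, 60, 58]
extract-min #2 returns 17:
  remove root 17; move last element 58 to root → [58, 23, 19, 39, 24, 21, 40, 60]
  58 vs smaller child 19 at index 2, swap → [19, 23, 58, 39, 24, 21, 40, 60]
  58 vs smaller child 21 at index 5, swap → [19, 23, 21, 39, 24, 58, 40, 60]
extract-min #3 returns 19:
  remove root 19; move last element 60 to root → [60, 23, 21, 39, 24, 58, 40]
  60 vs smaller child 21 at index 2, swap → [21, 23, 60, 39, 24, 58, 40]
  60 vs smaller child 40 at index 6, swap → [21, 23, 40, 39, 24, 58, 60]

[21, 23, 40, 39, 24, 58, 60]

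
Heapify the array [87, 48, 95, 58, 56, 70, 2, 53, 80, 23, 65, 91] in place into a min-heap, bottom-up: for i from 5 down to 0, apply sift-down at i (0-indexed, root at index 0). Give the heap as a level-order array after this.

sift down from index 5: already satisfies heap property
sift down from index 4:
  56 vs smaller child 23 at index 9, swap → [87, 48, 95, 58, 23, 70, 2, 53, 80, 56, 65, 91]
sift down from index 3:
  58 vs smaller child 53 at index 7, swap → [87, 48, 95, 53, 23, 70, 2, 58, 80, 56, 65, 91]
sift down from index 2:
  95 vs smaller child 2 at index 6, swap → [87, 48, 2, 53, 23, 70, 95, 58, 80, 56, 65, 91]
sift down from index 1:
  48 vs smaller child 23 at index 4, swap → [87, 23, 2, 53, 48, 70, 95, 58, 80, 56, 65, 91]
sift down from index 0:
  87 vs smaller child 2 at index 2, swap → [2, 23, 87, 53, 48, 70, 95, 58, 80, 56, 65, 91]
  87 vs smaller child 70 at index 5, swap → [2, 23, 70, 53, 48, 87, 95, 58, 80, 56, 65, 91]

[2, 23, 70, 53, 48, 87, 95, 58, 80, 56, 65, 91]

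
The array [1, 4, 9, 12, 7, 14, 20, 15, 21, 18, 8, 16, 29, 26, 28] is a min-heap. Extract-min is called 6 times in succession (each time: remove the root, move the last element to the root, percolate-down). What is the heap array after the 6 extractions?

[14, 15, 16, 21, 18, 26, 20, 29, 28]

extract-min #1 returns 1:
  remove root 1; move last element 28 to root → [28, 4, 9, 12, 7, 14, 20, 15, 21, 18, 8, 16, 29, 26]
  28 vs smaller child 4 at index 1, swap → [4, 28, 9, 12, 7, 14, 20, 15, 21, 18, 8, 16, 29, 26]
  28 vs smaller child 7 at index 4, swap → [4, 7, 9, 12, 28, 14, 20, 15, 21, 18, 8, 16, 29, 26]
  28 vs smaller child 8 at index 10, swap → [4, 7, 9, 12, 8, 14, 20, 15, 21, 18, 28, 16, 29, 26]
extract-min #2 returns 4:
  remove root 4; move last element 26 to root → [26, 7, 9, 12, 8, 14, 20, 15, 21, 18, 28, 16, 29]
  26 vs smaller child 7 at index 1, swap → [7, 26, 9, 12, 8, 14, 20, 15, 21, 18, 28, 16, 29]
  26 vs smaller child 8 at index 4, swap → [7, 8, 9, 12, 26, 14, 20, 15, 21, 18, 28, 16, 29]
  26 vs smaller child 18 at index 9, swap → [7, 8, 9, 12, 18, 14, 20, 15, 21, 26, 28, 16, 29]
extract-min #3 returns 7:
  remove root 7; move last element 29 to root → [29, 8, 9, 12, 18, 14, 20, 15, 21, 26, 28, 16]
  29 vs smaller child 8 at index 1, swap → [8, 29, 9, 12, 18, 14, 20, 15, 21, 26, 28, 16]
  29 vs smaller child 12 at index 3, swap → [8, 12, 9, 29, 18, 14, 20, 15, 21, 26, 28, 16]
  29 vs smaller child 15 at index 7, swap → [8, 12, 9, 15, 18, 14, 20, 29, 21, 26, 28, 16]
extract-min #4 returns 8:
  remove root 8; move last element 16 to root → [16, 12, 9, 15, 18, 14, 20, 29, 21, 26, 28]
  16 vs smaller child 9 at index 2, swap → [9, 12, 16, 15, 18, 14, 20, 29, 21, 26, 28]
  16 vs smaller child 14 at index 5, swap → [9, 12, 14, 15, 18, 16, 20, 29, 21, 26, 28]
extract-min #5 returns 9:
  remove root 9; move last element 28 to root → [28, 12, 14, 15, 18, 16, 20, 29, 21, 26]
  28 vs smaller child 12 at index 1, swap → [12, 28, 14, 15, 18, 16, 20, 29, 21, 26]
  28 vs smaller child 15 at index 3, swap → [12, 15, 14, 28, 18, 16, 20, 29, 21, 26]
  28 vs smaller child 21 at index 8, swap → [12, 15, 14, 21, 18, 16, 20, 29, 28, 26]
extract-min #6 returns 12:
  remove root 12; move last element 26 to root → [26, 15, 14, 21, 18, 16, 20, 29, 28]
  26 vs smaller child 14 at index 2, swap → [14, 15, 26, 21, 18, 16, 20, 29, 28]
  26 vs smaller child 16 at index 5, swap → [14, 15, 16, 21, 18, 26, 20, 29, 28]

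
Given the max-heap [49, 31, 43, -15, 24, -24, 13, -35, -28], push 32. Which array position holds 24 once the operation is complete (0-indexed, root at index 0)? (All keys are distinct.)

9

append 32 at index 9 → [49, 31, 43, -15, 24, -24, 13, -35, -28, 32]
32 > parent 24 at index 4, swap → [49, 31, 43, -15, 32, -24, 13, -35, -28, 24]
32 > parent 31 at index 1, swap → [49, 32, 43, -15, 31, -24, 13, -35, -28, 24]
resulting array: [49, 32, 43, -15, 31, -24, 13, -35, -28, 24]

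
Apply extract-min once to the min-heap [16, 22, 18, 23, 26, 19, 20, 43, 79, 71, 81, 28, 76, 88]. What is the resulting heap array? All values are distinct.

[18, 22, 19, 23, 26, 28, 20, 43, 79, 71, 81, 88, 76]

remove root 16; move last element 88 to root → [88, 22, 18, 23, 26, 19, 20, 43, 79, 71, 81, 28, 76]
88 vs smaller child 18 at index 2, swap → [18, 22, 88, 23, 26, 19, 20, 43, 79, 71, 81, 28, 76]
88 vs smaller child 19 at index 5, swap → [18, 22, 19, 23, 26, 88, 20, 43, 79, 71, 81, 28, 76]
88 vs smaller child 28 at index 11, swap → [18, 22, 19, 23, 26, 28, 20, 43, 79, 71, 81, 88, 76]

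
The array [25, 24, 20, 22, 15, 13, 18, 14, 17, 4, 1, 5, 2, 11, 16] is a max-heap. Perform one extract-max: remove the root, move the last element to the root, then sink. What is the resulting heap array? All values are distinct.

remove root 25; move last element 16 to root → [16, 24, 20, 22, 15, 13, 18, 14, 17, 4, 1, 5, 2, 11]
16 vs larger child 24 at index 1, swap → [24, 16, 20, 22, 15, 13, 18, 14, 17, 4, 1, 5, 2, 11]
16 vs larger child 22 at index 3, swap → [24, 22, 20, 16, 15, 13, 18, 14, 17, 4, 1, 5, 2, 11]
16 vs larger child 17 at index 8, swap → [24, 22, 20, 17, 15, 13, 18, 14, 16, 4, 1, 5, 2, 11]

[24, 22, 20, 17, 15, 13, 18, 14, 16, 4, 1, 5, 2, 11]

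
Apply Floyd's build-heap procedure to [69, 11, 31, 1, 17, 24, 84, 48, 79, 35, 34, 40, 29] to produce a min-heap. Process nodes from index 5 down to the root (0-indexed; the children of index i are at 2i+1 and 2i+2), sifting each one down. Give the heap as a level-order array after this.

[1, 11, 24, 48, 17, 29, 84, 69, 79, 35, 34, 40, 31]

sift down from index 5: already satisfies heap property
sift down from index 4: already satisfies heap property
sift down from index 3: already satisfies heap property
sift down from index 2:
  31 vs smaller child 24 at index 5, swap → [69, 11, 24, 1, 17, 31, 84, 48, 79, 35, 34, 40, 29]
  31 vs smaller child 29 at index 12, swap → [69, 11, 24, 1, 17, 29, 84, 48, 79, 35, 34, 40, 31]
sift down from index 1:
  11 vs smaller child 1 at index 3, swap → [69, 1, 24, 11, 17, 29, 84, 48, 79, 35, 34, 40, 31]
sift down from index 0:
  69 vs smaller child 1 at index 1, swap → [1, 69, 24, 11, 17, 29, 84, 48, 79, 35, 34, 40, 31]
  69 vs smaller child 11 at index 3, swap → [1, 11, 24, 69, 17, 29, 84, 48, 79, 35, 34, 40, 31]
  69 vs smaller child 48 at index 7, swap → [1, 11, 24, 48, 17, 29, 84, 69, 79, 35, 34, 40, 31]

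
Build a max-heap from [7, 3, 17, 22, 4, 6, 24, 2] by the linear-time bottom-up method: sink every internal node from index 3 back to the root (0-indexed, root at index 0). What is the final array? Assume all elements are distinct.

[24, 22, 17, 3, 4, 6, 7, 2]

sift down from index 3: already satisfies heap property
sift down from index 2:
  17 vs larger child 24 at index 6, swap → [7, 3, 24, 22, 4, 6, 17, 2]
sift down from index 1:
  3 vs larger child 22 at index 3, swap → [7, 22, 24, 3, 4, 6, 17, 2]
sift down from index 0:
  7 vs larger child 24 at index 2, swap → [24, 22, 7, 3, 4, 6, 17, 2]
  7 vs larger child 17 at index 6, swap → [24, 22, 17, 3, 4, 6, 7, 2]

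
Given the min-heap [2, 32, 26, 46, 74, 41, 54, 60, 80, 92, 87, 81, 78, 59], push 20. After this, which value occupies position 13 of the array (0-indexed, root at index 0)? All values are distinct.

append 20 at index 14 → [2, 32, 26, 46, 74, 41, 54, 60, 80, 92, 87, 81, 78, 59, 20]
20 < parent 54 at index 6, swap → [2, 32, 26, 46, 74, 41, 20, 60, 80, 92, 87, 81, 78, 59, 54]
20 < parent 26 at index 2, swap → [2, 32, 20, 46, 74, 41, 26, 60, 80, 92, 87, 81, 78, 59, 54]
resulting array: [2, 32, 20, 46, 74, 41, 26, 60, 80, 92, 87, 81, 78, 59, 54]

59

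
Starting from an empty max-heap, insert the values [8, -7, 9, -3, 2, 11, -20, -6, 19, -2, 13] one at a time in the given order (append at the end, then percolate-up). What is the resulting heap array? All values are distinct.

[19, 13, 9, 2, 11, 8, -20, -7, -6, -3, -2]

Insert 8:
  append 8 at index 0 → [8] (no swap needed)
Insert -7:
  append -7 at index 1 → [8, -7] (no swap needed)
Insert 9:
  append 9 at index 2 → [8, -7, 9]
  9 > parent 8 at index 0, swap → [9, -7, 8]
Insert -3:
  append -3 at index 3 → [9, -7, 8, -3]
  -3 > parent -7 at index 1, swap → [9, -3, 8, -7]
Insert 2:
  append 2 at index 4 → [9, -3, 8, -7, 2]
  2 > parent -3 at index 1, swap → [9, 2, 8, -7, -3]
Insert 11:
  append 11 at index 5 → [9, 2, 8, -7, -3, 11]
  11 > parent 8 at index 2, swap → [9, 2, 11, -7, -3, 8]
  11 > parent 9 at index 0, swap → [11, 2, 9, -7, -3, 8]
Insert -20:
  append -20 at index 6 → [11, 2, 9, -7, -3, 8, -20] (no swap needed)
Insert -6:
  append -6 at index 7 → [11, 2, 9, -7, -3, 8, -20, -6]
  -6 > parent -7 at index 3, swap → [11, 2, 9, -6, -3, 8, -20, -7]
Insert 19:
  append 19 at index 8 → [11, 2, 9, -6, -3, 8, -20, -7, 19]
  19 > parent -6 at index 3, swap → [11, 2, 9, 19, -3, 8, -20, -7, -6]
  19 > parent 2 at index 1, swap → [11, 19, 9, 2, -3, 8, -20, -7, -6]
  19 > parent 11 at index 0, swap → [19, 11, 9, 2, -3, 8, -20, -7, -6]
Insert -2:
  append -2 at index 9 → [19, 11, 9, 2, -3, 8, -20, -7, -6, -2]
  -2 > parent -3 at index 4, swap → [19, 11, 9, 2, -2, 8, -20, -7, -6, -3]
Insert 13:
  append 13 at index 10 → [19, 11, 9, 2, -2, 8, -20, -7, -6, -3, 13]
  13 > parent -2 at index 4, swap → [19, 11, 9, 2, 13, 8, -20, -7, -6, -3, -2]
  13 > parent 11 at index 1, swap → [19, 13, 9, 2, 11, 8, -20, -7, -6, -3, -2]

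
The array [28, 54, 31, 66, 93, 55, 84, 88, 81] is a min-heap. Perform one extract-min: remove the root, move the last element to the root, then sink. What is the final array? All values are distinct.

[31, 54, 55, 66, 93, 81, 84, 88]

remove root 28; move last element 81 to root → [81, 54, 31, 66, 93, 55, 84, 88]
81 vs smaller child 31 at index 2, swap → [31, 54, 81, 66, 93, 55, 84, 88]
81 vs smaller child 55 at index 5, swap → [31, 54, 55, 66, 93, 81, 84, 88]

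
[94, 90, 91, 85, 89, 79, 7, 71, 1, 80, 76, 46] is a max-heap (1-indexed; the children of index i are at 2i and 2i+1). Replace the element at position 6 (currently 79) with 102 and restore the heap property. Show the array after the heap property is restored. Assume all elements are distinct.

[102, 90, 94, 85, 89, 91, 7, 71, 1, 80, 76, 46]

set index 6 from 79 to 102 → [94, 90, 91, 85, 89, 102, 7, 71, 1, 80, 76, 46]
102 > parent 91 at index 3, swap → [94, 90, 102, 85, 89, 91, 7, 71, 1, 80, 76, 46]
102 > parent 94 at index 1, swap → [102, 90, 94, 85, 89, 91, 7, 71, 1, 80, 76, 46]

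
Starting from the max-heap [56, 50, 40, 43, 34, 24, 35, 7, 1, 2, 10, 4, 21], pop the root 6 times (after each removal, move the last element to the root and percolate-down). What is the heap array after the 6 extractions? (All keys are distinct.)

extract-max #1 returns 56:
  remove root 56; move last element 21 to root → [21, 50, 40, 43, 34, 24, 35, 7, 1, 2, 10, 4]
  21 vs larger child 50 at index 1, swap → [50, 21, 40, 43, 34, 24, 35, 7, 1, 2, 10, 4]
  21 vs larger child 43 at index 3, swap → [50, 43, 40, 21, 34, 24, 35, 7, 1, 2, 10, 4]
extract-max #2 returns 50:
  remove root 50; move last element 4 to root → [4, 43, 40, 21, 34, 24, 35, 7, 1, 2, 10]
  4 vs larger child 43 at index 1, swap → [43, 4, 40, 21, 34, 24, 35, 7, 1, 2, 10]
  4 vs larger child 34 at index 4, swap → [43, 34, 40, 21, 4, 24, 35, 7, 1, 2, 10]
  4 vs larger child 10 at index 10, swap → [43, 34, 40, 21, 10, 24, 35, 7, 1, 2, 4]
extract-max #3 returns 43:
  remove root 43; move last element 4 to root → [4, 34, 40, 21, 10, 24, 35, 7, 1, 2]
  4 vs larger child 40 at index 2, swap → [40, 34, 4, 21, 10, 24, 35, 7, 1, 2]
  4 vs larger child 35 at index 6, swap → [40, 34, 35, 21, 10, 24, 4, 7, 1, 2]
extract-max #4 returns 40:
  remove root 40; move last element 2 to root → [2, 34, 35, 21, 10, 24, 4, 7, 1]
  2 vs larger child 35 at index 2, swap → [35, 34, 2, 21, 10, 24, 4, 7, 1]
  2 vs larger child 24 at index 5, swap → [35, 34, 24, 21, 10, 2, 4, 7, 1]
extract-max #5 returns 35:
  remove root 35; move last element 1 to root → [1, 34, 24, 21, 10, 2, 4, 7]
  1 vs larger child 34 at index 1, swap → [34, 1, 24, 21, 10, 2, 4, 7]
  1 vs larger child 21 at index 3, swap → [34, 21, 24, 1, 10, 2, 4, 7]
  1 vs only child 7 at index 7, swap → [34, 21, 24, 7, 10, 2, 4, 1]
extract-max #6 returns 34:
  remove root 34; move last element 1 to root → [1, 21, 24, 7, 10, 2, 4]
  1 vs larger child 24 at index 2, swap → [24, 21, 1, 7, 10, 2, 4]
  1 vs larger child 4 at index 6, swap → [24, 21, 4, 7, 10, 2, 1]

[24, 21, 4, 7, 10, 2, 1]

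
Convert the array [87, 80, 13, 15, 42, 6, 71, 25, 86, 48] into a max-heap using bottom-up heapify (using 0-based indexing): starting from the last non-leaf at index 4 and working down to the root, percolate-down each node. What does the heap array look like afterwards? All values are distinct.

sift down from index 4:
  42 vs only child 48 at index 9, swap → [87, 80, 13, 15, 48, 6, 71, 25, 86, 42]
sift down from index 3:
  15 vs larger child 86 at index 8, swap → [87, 80, 13, 86, 48, 6, 71, 25, 15, 42]
sift down from index 2:
  13 vs larger child 71 at index 6, swap → [87, 80, 71, 86, 48, 6, 13, 25, 15, 42]
sift down from index 1:
  80 vs larger child 86 at index 3, swap → [87, 86, 71, 80, 48, 6, 13, 25, 15, 42]
sift down from index 0: already satisfies heap property

[87, 86, 71, 80, 48, 6, 13, 25, 15, 42]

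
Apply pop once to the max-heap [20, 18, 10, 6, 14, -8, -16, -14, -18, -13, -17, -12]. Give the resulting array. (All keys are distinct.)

[18, 14, 10, 6, -12, -8, -16, -14, -18, -13, -17]

remove root 20; move last element -12 to root → [-12, 18, 10, 6, 14, -8, -16, -14, -18, -13, -17]
-12 vs larger child 18 at index 1, swap → [18, -12, 10, 6, 14, -8, -16, -14, -18, -13, -17]
-12 vs larger child 14 at index 4, swap → [18, 14, 10, 6, -12, -8, -16, -14, -18, -13, -17]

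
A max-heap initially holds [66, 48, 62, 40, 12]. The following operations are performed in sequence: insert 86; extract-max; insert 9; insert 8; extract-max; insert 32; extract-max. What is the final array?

insert 86:
  append 86 at index 5 → [66, 48, 62, 40, 12, 86]
  86 > parent 62 at index 2, swap → [66, 48, 86, 40, 12, 62]
  86 > parent 66 at index 0, swap → [86, 48, 66, 40, 12, 62]
extract-max → returns 86:
  remove root 86; move last element 62 to root → [62, 48, 66, 40, 12]
  62 vs larger child 66 at index 2, swap → [66, 48, 62, 40, 12]
insert 9:
  append 9 at index 5 → [66, 48, 62, 40, 12, 9] (no swap needed)
insert 8:
  append 8 at index 6 → [66, 48, 62, 40, 12, 9, 8] (no swap needed)
extract-max → returns 66:
  remove root 66; move last element 8 to root → [8, 48, 62, 40, 12, 9]
  8 vs larger child 62 at index 2, swap → [62, 48, 8, 40, 12, 9]
  8 vs only child 9 at index 5, swap → [62, 48, 9, 40, 12, 8]
insert 32:
  append 32 at index 6 → [62, 48, 9, 40, 12, 8, 32]
  32 > parent 9 at index 2, swap → [62, 48, 32, 40, 12, 8, 9]
extract-max → returns 62:
  remove root 62; move last element 9 to root → [9, 48, 32, 40, 12, 8]
  9 vs larger child 48 at index 1, swap → [48, 9, 32, 40, 12, 8]
  9 vs larger child 40 at index 3, swap → [48, 40, 32, 9, 12, 8]

[48, 40, 32, 9, 12, 8]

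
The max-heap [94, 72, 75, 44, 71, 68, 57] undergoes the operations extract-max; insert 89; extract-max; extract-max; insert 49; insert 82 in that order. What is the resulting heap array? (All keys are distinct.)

extract-max → returns 94:
  remove root 94; move last element 57 to root → [57, 72, 75, 44, 71, 68]
  57 vs larger child 75 at index 2, swap → [75, 72, 57, 44, 71, 68]
  57 vs only child 68 at index 5, swap → [75, 72, 68, 44, 71, 57]
insert 89:
  append 89 at index 6 → [75, 72, 68, 44, 71, 57, 89]
  89 > parent 68 at index 2, swap → [75, 72, 89, 44, 71, 57, 68]
  89 > parent 75 at index 0, swap → [89, 72, 75, 44, 71, 57, 68]
extract-max → returns 89:
  remove root 89; move last element 68 to root → [68, 72, 75, 44, 71, 57]
  68 vs larger child 75 at index 2, swap → [75, 72, 68, 44, 71, 57]
extract-max → returns 75:
  remove root 75; move last element 57 to root → [57, 72, 68, 44, 71]
  57 vs larger child 72 at index 1, swap → [72, 57, 68, 44, 71]
  57 vs larger child 71 at index 4, swap → [72, 71, 68, 44, 57]
insert 49:
  append 49 at index 5 → [72, 71, 68, 44, 57, 49] (no swap needed)
insert 82:
  append 82 at index 6 → [72, 71, 68, 44, 57, 49, 82]
  82 > parent 68 at index 2, swap → [72, 71, 82, 44, 57, 49, 68]
  82 > parent 72 at index 0, swap → [82, 71, 72, 44, 57, 49, 68]

[82, 71, 72, 44, 57, 49, 68]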